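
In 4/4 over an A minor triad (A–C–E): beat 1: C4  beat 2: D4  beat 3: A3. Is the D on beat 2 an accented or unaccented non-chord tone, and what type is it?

Unaccented escape tone.

The harmony at that moment is A minor triad (A, C, E); D4 is not a chord tone.
It is approached by step up from C4 and left by leap down to A3.
Step in, leap out — an escape tone.
It falls on a weak beat, so it is unaccented.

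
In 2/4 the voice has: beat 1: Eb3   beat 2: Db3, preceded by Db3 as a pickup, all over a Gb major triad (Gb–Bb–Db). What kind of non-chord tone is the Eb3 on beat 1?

Upper neighbor tone.

The harmony at that moment is Gb major triad (Gb, Bb, Db); Eb3 is not a chord tone.
It is approached by step up from Db3 and left by step down to Db3.
Step away and step back to the same note — a neighbor tone (upper neighbor).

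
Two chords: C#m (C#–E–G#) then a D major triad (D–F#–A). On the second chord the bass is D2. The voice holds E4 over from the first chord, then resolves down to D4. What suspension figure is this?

9–8 suspension.

At the second chord the bass is D2. The suspended E4 lies a ninth above the bass; after resolving down by step to D4, the interval above the bass becomes an octave.
Suspension figures are named by those two intervals: 9–8.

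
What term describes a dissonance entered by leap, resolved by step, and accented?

Appoggiatura.

Approach: by leap. Departure: by step. Metric position: strong.
Leap in, step out, in a metrically strong position — an appoggiatura. (It is the mirror image of the escape tone, which steps in and leaps out from a weak position.)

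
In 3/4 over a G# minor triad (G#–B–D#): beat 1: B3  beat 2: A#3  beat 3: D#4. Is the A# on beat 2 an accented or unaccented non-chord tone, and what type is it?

The harmony at that moment is G# minor triad (G#, B, D#); A#3 is not a chord tone.
It is approached by step down from B3 and left by leap up to D#4.
Step in, leap out — an escape tone.
It falls on a weak beat, so it is unaccented.

Unaccented escape tone.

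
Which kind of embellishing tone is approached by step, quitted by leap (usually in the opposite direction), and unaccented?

Approach: by step. Departure: by leap. Metric position: weak.
Step in, leap out, from a weak position — an escape tone (échappée). (It is the mirror image of the appoggiatura, which leaps in and steps out on a strong beat.)

Escape tone.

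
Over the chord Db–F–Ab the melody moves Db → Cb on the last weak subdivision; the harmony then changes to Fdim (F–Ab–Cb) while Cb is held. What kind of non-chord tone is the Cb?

Cb is an anticipation.

The harmony at that moment is Db major triad (Db, F, Ab); Cb is not a chord tone.
It is approached by step down from Db and then sustained as the same pitch into the next harmony.
Arriving early and becoming a chord tone when the harmony changes — an anticipation.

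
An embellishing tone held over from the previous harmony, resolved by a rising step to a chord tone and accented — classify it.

Retardation.

Approach: by preparation — the pitch is first a chord tone, then held (tied or repeated) while the harmony changes under it. Departure: up by step. Metric position: strong.
A prepared dissonance that resolves upward by step — a retardation. (The same figure resolving downward would be a suspension.)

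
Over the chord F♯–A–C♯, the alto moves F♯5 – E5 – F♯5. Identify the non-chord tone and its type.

The harmony at that moment is F♯ minor triad (F♯, A, C♯); E5 is not a chord tone.
It is approached by step down from F♯5 and left by step up to F♯5.
Step away and step back to the same note — a neighbor tone (lower neighbor).

E5 is a neighbor tone.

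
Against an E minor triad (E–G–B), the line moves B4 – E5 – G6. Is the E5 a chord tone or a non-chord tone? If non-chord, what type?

Chord tone (the root of E minor triad).

E minor triad contains E, G, B; E is the root, so it is a chord tone.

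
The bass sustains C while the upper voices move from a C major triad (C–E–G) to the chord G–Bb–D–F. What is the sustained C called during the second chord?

The harmony at that moment is G minor seventh chord (G, Bb, D, F); C is not a chord tone.
It is held over (the same pitch as the preceding C) and then sustained as the same pitch into the next harmony.
Sustained through a change of harmony — a pedal tone.

Pedal tone (pedal point).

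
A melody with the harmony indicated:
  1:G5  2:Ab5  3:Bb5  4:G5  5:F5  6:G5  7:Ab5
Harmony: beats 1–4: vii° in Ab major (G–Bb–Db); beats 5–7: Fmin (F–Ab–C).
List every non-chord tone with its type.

Ab5 (beat 2) — passing tone; G5 (beat 6) — passing tone.

The harmony at that moment is G diminished triad (G, Bb, Db); Ab5 is not a chord tone.
It is approached by step up from G5 and left by step up to Bb5.
Step in, step out in the same direction — a passing tone.
The harmony at that moment is F minor triad (F, Ab, C); G5 is not a chord tone.
It is approached by step up from F5 and left by step up to Ab5.
Step in, step out in the same direction — a passing tone.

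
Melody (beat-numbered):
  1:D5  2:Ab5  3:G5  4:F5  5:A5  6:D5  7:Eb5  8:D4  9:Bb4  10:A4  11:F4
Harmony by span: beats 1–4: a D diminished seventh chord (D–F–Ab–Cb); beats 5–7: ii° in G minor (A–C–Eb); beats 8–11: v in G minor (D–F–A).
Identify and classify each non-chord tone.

The harmony at that moment is D diminished seventh chord (D, F, Ab, Cb); G5 is not a chord tone.
It is approached by step down from Ab5 and left by step down to F5.
Step in, step out in the same direction — a passing tone.
The harmony at that moment is A diminished triad (A, C, Eb); D5 is not a chord tone.
It is approached by leap down from A5 and left by step up to Eb5.
Leap in, step out — an appoggiatura.
The harmony at that moment is D minor triad (D, F, A); Bb4 is not a chord tone.
It is approached by leap up from D4 and left by step down to A4.
Leap in, step out — an appoggiatura.

G5 (beat 3) — passing tone; D5 (beat 6) — appoggiatura; Bb4 (beat 9) — appoggiatura.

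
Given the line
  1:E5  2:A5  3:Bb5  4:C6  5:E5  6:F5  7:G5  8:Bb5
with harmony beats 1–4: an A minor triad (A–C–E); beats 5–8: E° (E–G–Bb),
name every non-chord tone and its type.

Bb5 (beat 3) — passing tone; F5 (beat 6) — passing tone.

The harmony at that moment is A minor triad (A, C, E); Bb5 is not a chord tone.
It is approached by step up from A5 and left by step up to C6.
Step in, step out in the same direction — a passing tone.
The harmony at that moment is E diminished triad (E, G, Bb); F5 is not a chord tone.
It is approached by step up from E5 and left by step up to G5.
Step in, step out in the same direction — a passing tone.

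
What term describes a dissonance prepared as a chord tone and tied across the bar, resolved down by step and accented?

Suspension.

Approach: by preparation — the pitch is first a chord tone, then held (tied or repeated) while the harmony changes under it. Departure: down by step. Metric position: strong.
A prepared dissonance that resolves downward by step — a suspension. (The same figure resolving upward would be a retardation.)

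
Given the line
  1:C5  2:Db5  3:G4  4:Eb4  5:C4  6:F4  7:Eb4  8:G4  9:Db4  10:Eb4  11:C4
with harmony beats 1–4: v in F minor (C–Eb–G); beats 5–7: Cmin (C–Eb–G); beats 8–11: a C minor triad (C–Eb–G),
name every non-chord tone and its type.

The harmony at that moment is C minor triad (C, Eb, G); Db5 is not a chord tone.
It is approached by step up from C5 and left by leap down to G4.
Step in, leap out — an escape tone.
The harmony at that moment is C minor triad (C, Eb, G); F4 is not a chord tone.
It is approached by leap up from C4 and left by step down to Eb4.
Leap in, step out — an appoggiatura.
The harmony at that moment is C minor triad (C, Eb, G); Db4 is not a chord tone.
It is approached by leap down from G4 and left by step up to Eb4.
Leap in, step out — an appoggiatura.

Db5 (beat 2) — escape tone; F4 (beat 6) — appoggiatura; Db4 (beat 9) — appoggiatura.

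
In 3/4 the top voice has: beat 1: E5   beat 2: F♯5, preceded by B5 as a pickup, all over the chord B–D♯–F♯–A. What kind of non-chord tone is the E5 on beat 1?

The harmony at that moment is B dominant seventh chord (B, D♯, F♯, A); E5 is not a chord tone.
It is approached by leap down from B5 and left by step up to F♯5.
Leap in, step out, metrically accented — an appoggiatura.

Appoggiatura.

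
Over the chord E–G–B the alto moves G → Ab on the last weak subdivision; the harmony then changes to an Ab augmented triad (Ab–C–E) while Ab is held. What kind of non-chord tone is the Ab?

The harmony at that moment is E minor triad (E, G, B); Ab is not a chord tone.
It is approached by step up from G and then sustained as the same pitch into the next harmony.
Arriving early and becoming a chord tone when the harmony changes — an anticipation.

Ab is an anticipation.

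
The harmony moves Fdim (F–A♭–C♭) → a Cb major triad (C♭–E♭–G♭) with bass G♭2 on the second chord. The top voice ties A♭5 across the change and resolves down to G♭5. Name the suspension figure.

9–8 suspension.

At the second chord the bass is G♭2. The suspended A♭5 lies a ninth above the bass; after resolving down by step to G♭5, the interval above the bass becomes an octave.
Suspension figures are named by those two intervals: 9–8.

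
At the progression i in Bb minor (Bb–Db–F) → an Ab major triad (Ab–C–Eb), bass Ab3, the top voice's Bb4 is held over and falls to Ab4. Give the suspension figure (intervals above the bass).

At the second chord the bass is Ab3. The suspended Bb4 lies a ninth above the bass; after resolving down by step to Ab4, the interval above the bass becomes an octave.
Suspension figures are named by those two intervals: 9–8.

9–8 suspension.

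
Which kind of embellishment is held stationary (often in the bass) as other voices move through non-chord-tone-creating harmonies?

Pedal tone.

Approach: none. Departure: none — a single pitch is sustained while the chords change around it, passing through harmonies that do not contain it.
No melodic motion at all; the dissonance is created entirely by the moving harmonies against the stationary note — a pedal tone (pedal point).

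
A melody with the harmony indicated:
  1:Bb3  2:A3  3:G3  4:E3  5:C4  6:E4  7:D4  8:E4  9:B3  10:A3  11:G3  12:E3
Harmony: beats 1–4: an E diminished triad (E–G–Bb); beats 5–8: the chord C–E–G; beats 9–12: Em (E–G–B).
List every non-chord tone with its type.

The harmony at that moment is E diminished triad (E, G, Bb); A3 is not a chord tone.
It is approached by step down from Bb3 and left by step down to G3.
Step in, step out in the same direction — a passing tone.
The harmony at that moment is C major triad (C, E, G); D4 is not a chord tone.
It is approached by step down from E4 and left by step up to E4.
Step away and step back to the same note — a neighbor tone (lower neighbor).
The harmony at that moment is E minor triad (E, G, B); A3 is not a chord tone.
It is approached by step down from B3 and left by step down to G3.
Step in, step out in the same direction — a passing tone.

A3 (beat 2) — passing tone; D4 (beat 7) — neighbor tone; A3 (beat 10) — passing tone.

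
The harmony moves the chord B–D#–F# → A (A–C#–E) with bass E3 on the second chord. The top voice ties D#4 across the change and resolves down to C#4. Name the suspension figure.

7–6 suspension.

At the second chord the bass is E3. The suspended D#4 lies a seventh above the bass; after resolving down by step to C#4, the interval above the bass becomes a sixth.
Suspension figures are named by those two intervals: 7–6.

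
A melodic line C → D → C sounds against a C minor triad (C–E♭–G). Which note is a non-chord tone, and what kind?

D is a neighbor tone.

The harmony at that moment is C minor triad (C, E♭, G); D is not a chord tone.
It is approached by step up from C and left by step down to C.
Step away and step back to the same note — a neighbor tone (upper neighbor).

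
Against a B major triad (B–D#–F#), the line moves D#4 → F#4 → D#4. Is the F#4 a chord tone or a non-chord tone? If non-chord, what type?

B major triad contains B, D#, F#; F# is the fifth, so it is a chord tone.

Chord tone (the fifth of B major triad).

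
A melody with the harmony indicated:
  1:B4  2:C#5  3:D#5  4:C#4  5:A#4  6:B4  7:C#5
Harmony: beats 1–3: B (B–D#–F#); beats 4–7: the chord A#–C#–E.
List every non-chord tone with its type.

C#5 (beat 2) — passing tone; B4 (beat 6) — passing tone.

The harmony at that moment is B major triad (B, D#, F#); C#5 is not a chord tone.
It is approached by step up from B4 and left by step up to D#5.
Step in, step out in the same direction — a passing tone.
The harmony at that moment is A# diminished triad (A#, C#, E); B4 is not a chord tone.
It is approached by step up from A#4 and left by step up to C#5.
Step in, step out in the same direction — a passing tone.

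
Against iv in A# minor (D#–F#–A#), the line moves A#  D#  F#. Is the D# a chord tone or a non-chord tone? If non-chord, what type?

D# minor triad contains D#, F#, A#; D# is the root, so it is a chord tone.

Chord tone (the root of D# minor triad).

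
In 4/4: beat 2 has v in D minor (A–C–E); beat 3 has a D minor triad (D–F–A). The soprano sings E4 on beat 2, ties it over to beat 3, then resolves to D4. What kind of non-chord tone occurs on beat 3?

The harmony at that moment is D minor triad (D, F, A); E4 is not a chord tone.
It is held over (the same pitch as the preceding E4) and left by step down to D4.
Held over from the previous chord and resolving down by step — a suspension.

Suspension.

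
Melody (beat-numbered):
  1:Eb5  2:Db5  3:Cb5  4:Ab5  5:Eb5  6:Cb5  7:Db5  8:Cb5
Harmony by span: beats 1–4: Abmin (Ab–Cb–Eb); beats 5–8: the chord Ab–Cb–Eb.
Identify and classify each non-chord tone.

Db5 (beat 2) — passing tone; Db5 (beat 7) — neighbor tone.

The harmony at that moment is Ab minor triad (Ab, Cb, Eb); Db5 is not a chord tone.
It is approached by step down from Eb5 and left by step down to Cb5.
Step in, step out in the same direction — a passing tone.
The harmony at that moment is Ab minor triad (Ab, Cb, Eb); Db5 is not a chord tone.
It is approached by step up from Cb5 and left by step down to Cb5.
Step away and step back to the same note — a neighbor tone (upper neighbor).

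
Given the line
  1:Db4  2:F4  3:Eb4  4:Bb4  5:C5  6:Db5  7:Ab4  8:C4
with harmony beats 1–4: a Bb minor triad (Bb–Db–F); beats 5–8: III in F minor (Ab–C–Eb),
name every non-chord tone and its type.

Eb4 (beat 3) — escape tone; Db5 (beat 6) — escape tone.

The harmony at that moment is Bb minor triad (Bb, Db, F); Eb4 is not a chord tone.
It is approached by step down from F4 and left by leap up to Bb4.
Step in, leap out — an escape tone.
The harmony at that moment is Ab major triad (Ab, C, Eb); Db5 is not a chord tone.
It is approached by step up from C5 and left by leap down to Ab4.
Step in, leap out — an escape tone.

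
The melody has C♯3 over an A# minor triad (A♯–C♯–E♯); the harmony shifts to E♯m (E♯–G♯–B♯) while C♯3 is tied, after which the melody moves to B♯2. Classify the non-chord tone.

C♯3 is a suspension.

The harmony at that moment is E♯ minor triad (E♯, G♯, B♯); C♯3 is not a chord tone.
It is held over (the same pitch as the preceding C♯3) and left by step down to B♯2.
Held over from the previous chord and resolving down by step — a suspension.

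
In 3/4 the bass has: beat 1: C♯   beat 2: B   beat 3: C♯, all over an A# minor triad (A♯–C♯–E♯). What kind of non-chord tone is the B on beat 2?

Lower neighbor tone.

The harmony at that moment is A♯ minor triad (A♯, C♯, E♯); B is not a chord tone.
It is approached by step down from C♯ and left by step up to C♯.
Step away and step back to the same note — a neighbor tone (lower neighbor).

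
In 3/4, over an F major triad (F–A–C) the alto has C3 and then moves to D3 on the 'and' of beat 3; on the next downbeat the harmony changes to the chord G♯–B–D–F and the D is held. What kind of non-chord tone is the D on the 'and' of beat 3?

Anticipation.

The harmony at that moment is F major triad (F, A, C); D3 is not a chord tone.
It is approached by step up from C3 and then sustained as the same pitch into the next harmony.
Arriving early and becoming a chord tone when the harmony changes — an anticipation.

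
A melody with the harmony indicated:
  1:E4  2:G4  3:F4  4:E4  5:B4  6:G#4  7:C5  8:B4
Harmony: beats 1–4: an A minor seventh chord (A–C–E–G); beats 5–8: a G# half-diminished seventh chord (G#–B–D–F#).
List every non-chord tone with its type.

The harmony at that moment is A minor seventh chord (A, C, E, G); F4 is not a chord tone.
It is approached by step down from G4 and left by step down to E4.
Step in, step out in the same direction — a passing tone.
The harmony at that moment is G# half-diminished seventh chord (G#, B, D, F#); C5 is not a chord tone.
It is approached by leap up from G#4 and left by step down to B4.
Leap in, step out — an appoggiatura.

F4 (beat 3) — passing tone; C5 (beat 7) — appoggiatura.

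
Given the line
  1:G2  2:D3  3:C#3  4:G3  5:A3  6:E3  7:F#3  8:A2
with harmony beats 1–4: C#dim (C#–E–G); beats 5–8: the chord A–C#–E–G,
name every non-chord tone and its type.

D3 (beat 2) — appoggiatura; F#3 (beat 7) — escape tone.

The harmony at that moment is C# diminished triad (C#, E, G); D3 is not a chord tone.
It is approached by leap up from G2 and left by step down to C#3.
Leap in, step out — an appoggiatura.
The harmony at that moment is A dominant seventh chord (A, C#, E, G); F#3 is not a chord tone.
It is approached by step up from E3 and left by leap down to A2.
Step in, leap out — an escape tone.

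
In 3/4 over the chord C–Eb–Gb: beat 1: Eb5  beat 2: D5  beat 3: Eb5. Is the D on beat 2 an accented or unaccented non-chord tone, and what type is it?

Unaccented neighbor tone.

The harmony at that moment is C diminished triad (C, Eb, Gb); D5 is not a chord tone.
It is approached by step down from Eb5 and left by step up to Eb5.
Step away and step back to the same note — a neighbor tone (lower neighbor).
It falls on a weak beat, so it is unaccented.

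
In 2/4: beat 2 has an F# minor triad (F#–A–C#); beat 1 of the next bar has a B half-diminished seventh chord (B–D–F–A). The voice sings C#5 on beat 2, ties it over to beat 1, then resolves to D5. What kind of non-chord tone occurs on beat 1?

The harmony at that moment is B half-diminished seventh chord (B, D, F, A); C#5 is not a chord tone.
It is held over (the same pitch as the preceding C#5) and left by step up to D5.
Held over from the previous chord and resolving up by step — a retardation.

Retardation.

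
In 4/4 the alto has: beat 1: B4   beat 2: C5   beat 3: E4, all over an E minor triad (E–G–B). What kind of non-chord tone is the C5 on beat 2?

The harmony at that moment is E minor triad (E, G, B); C5 is not a chord tone.
It is approached by step up from B4 and left by leap down to E4.
Step in, leap out, on a weak beat — an escape tone.

Escape tone.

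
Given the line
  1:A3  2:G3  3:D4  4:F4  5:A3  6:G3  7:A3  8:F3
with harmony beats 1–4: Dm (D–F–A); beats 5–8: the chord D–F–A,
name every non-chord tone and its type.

The harmony at that moment is D minor triad (D, F, A); G3 is not a chord tone.
It is approached by step down from A3 and left by leap up to D4.
Step in, leap out — an escape tone.
The harmony at that moment is D minor triad (D, F, A); G3 is not a chord tone.
It is approached by step down from A3 and left by step up to A3.
Step away and step back to the same note — a neighbor tone (lower neighbor).

G3 (beat 2) — escape tone; G3 (beat 6) — neighbor tone.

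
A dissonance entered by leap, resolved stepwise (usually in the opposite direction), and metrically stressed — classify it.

Appoggiatura.

Approach: by leap. Departure: by step. Metric position: strong.
Leap in, step out, in a metrically strong position — an appoggiatura. (It is the mirror image of the escape tone, which steps in and leaps out from a weak position.)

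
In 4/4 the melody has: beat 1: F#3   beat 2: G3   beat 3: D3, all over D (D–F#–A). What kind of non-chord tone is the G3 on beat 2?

The harmony at that moment is D major triad (D, F#, A); G3 is not a chord tone.
It is approached by step up from F#3 and left by leap down to D3.
Step in, leap out, on a weak beat — an escape tone.

Escape tone.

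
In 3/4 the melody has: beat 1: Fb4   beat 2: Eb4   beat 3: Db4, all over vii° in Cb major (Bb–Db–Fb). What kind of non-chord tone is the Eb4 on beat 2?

The harmony at that moment is Bb diminished triad (Bb, Db, Fb); Eb4 is not a chord tone.
It is approached by step down from Fb4 and left by step down to Db4.
Step in, step out in the same direction — a passing tone.

Passing tone.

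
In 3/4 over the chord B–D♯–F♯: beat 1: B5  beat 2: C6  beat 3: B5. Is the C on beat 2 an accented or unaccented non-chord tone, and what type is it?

The harmony at that moment is B major triad (B, D♯, F♯); C6 is not a chord tone.
It is approached by step up from B5 and left by step down to B5.
Step away and step back to the same note — a neighbor tone (upper neighbor).
It falls on a weak beat, so it is unaccented.

Unaccented neighbor tone.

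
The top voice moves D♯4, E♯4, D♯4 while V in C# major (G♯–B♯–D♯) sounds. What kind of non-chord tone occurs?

E♯4 is a neighbor tone.

The harmony at that moment is G♯ major triad (G♯, B♯, D♯); E♯4 is not a chord tone.
It is approached by step up from D♯4 and left by step down to D♯4.
Step away and step back to the same note — a neighbor tone (upper neighbor).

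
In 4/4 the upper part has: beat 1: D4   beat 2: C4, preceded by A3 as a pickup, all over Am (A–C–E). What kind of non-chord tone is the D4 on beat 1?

Appoggiatura.

The harmony at that moment is A minor triad (A, C, E); D4 is not a chord tone.
It is approached by leap up from A3 and left by step down to C4.
Leap in, step out, metrically accented — an appoggiatura.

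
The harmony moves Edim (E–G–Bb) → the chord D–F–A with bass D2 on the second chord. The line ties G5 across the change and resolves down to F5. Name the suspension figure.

4–3 suspension.

At the second chord the bass is D2. The suspended G5 lies a fourth above the bass; after resolving down by step to F5, the interval above the bass becomes a third.
Suspension figures are named by those two intervals: 4–3.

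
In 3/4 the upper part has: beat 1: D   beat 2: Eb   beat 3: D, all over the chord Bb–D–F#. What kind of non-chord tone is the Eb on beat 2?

The harmony at that moment is Bb augmented triad (Bb, D, F#); Eb is not a chord tone.
It is approached by step up from D and left by step down to D.
Step away and step back to the same note — a neighbor tone (upper neighbor).

Upper neighbor tone.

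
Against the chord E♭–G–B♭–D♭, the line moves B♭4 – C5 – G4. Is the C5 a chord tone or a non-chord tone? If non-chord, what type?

Non-chord tone — an escape tone.

The harmony at that moment is E♭ dominant seventh chord (E♭, G, B♭, D♭); C5 is not a chord tone.
It is approached by step up from B♭4 and left by leap down to G4.
Step in, leap out — an escape tone.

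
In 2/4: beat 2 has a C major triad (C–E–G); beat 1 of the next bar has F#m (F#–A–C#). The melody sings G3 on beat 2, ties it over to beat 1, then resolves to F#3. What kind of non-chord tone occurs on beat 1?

The harmony at that moment is F# minor triad (F#, A, C#); G3 is not a chord tone.
It is held over (the same pitch as the preceding G3) and left by step down to F#3.
Held over from the previous chord and resolving down by step — a suspension.

Suspension.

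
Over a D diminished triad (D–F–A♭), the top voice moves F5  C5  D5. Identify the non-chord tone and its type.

The harmony at that moment is D diminished triad (D, F, A♭); C5 is not a chord tone.
It is approached by leap down from F5 and left by step up to D5.
Leap in, step out — an appoggiatura.

C5 is an appoggiatura.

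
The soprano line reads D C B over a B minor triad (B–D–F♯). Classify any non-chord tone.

The harmony at that moment is B minor triad (B, D, F♯); C is not a chord tone.
It is approached by step down from D and left by step down to B.
Step in, step out in the same direction — a passing tone.

C is a passing tone.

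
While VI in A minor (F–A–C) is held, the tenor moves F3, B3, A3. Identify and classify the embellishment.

B3 is an appoggiatura.

The harmony at that moment is F major triad (F, A, C); B3 is not a chord tone.
It is approached by leap up from F3 and left by step down to A3.
Leap in, step out — an appoggiatura.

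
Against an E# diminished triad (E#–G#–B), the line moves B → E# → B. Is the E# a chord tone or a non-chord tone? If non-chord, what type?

E# diminished triad contains E#, G#, B; E# is the root, so it is a chord tone.

Chord tone (the root of E# diminished triad).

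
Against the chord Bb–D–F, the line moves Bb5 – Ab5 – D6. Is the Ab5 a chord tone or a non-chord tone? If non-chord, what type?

Non-chord tone — an escape tone.

The harmony at that moment is Bb major triad (Bb, D, F); Ab5 is not a chord tone.
It is approached by step down from Bb5 and left by leap up to D6.
Step in, leap out — an escape tone.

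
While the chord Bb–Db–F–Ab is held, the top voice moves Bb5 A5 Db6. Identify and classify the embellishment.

The harmony at that moment is Bb minor seventh chord (Bb, Db, F, Ab); A5 is not a chord tone.
It is approached by step down from Bb5 and left by leap up to Db6.
Step in, leap out — an escape tone.

A5 is an escape tone.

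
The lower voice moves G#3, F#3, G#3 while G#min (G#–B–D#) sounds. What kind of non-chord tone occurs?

F#3 is a neighbor tone.

The harmony at that moment is G# minor triad (G#, B, D#); F#3 is not a chord tone.
It is approached by step down from G#3 and left by step up to G#3.
Step away and step back to the same note — a neighbor tone (lower neighbor).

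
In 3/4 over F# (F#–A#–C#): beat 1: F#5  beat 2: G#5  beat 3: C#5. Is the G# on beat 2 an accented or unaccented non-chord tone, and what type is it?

Unaccented escape tone.

The harmony at that moment is F# major triad (F#, A#, C#); G#5 is not a chord tone.
It is approached by step up from F#5 and left by leap down to C#5.
Step in, leap out — an escape tone.
It falls on a weak beat, so it is unaccented.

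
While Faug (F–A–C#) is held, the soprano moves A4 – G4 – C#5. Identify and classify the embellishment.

The harmony at that moment is F augmented triad (F, A, C#); G4 is not a chord tone.
It is approached by step down from A4 and left by leap up to C#5.
Step in, leap out — an escape tone.

G4 is an escape tone.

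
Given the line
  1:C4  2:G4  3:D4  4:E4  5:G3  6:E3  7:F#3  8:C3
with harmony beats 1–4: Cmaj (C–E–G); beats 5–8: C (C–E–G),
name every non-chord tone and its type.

The harmony at that moment is C major triad (C, E, G); D4 is not a chord tone.
It is approached by leap down from G4 and left by step up to E4.
Leap in, step out — an appoggiatura.
The harmony at that moment is C major triad (C, E, G); F#3 is not a chord tone.
It is approached by step up from E3 and left by leap down to C3.
Step in, leap out — an escape tone.

D4 (beat 3) — appoggiatura; F#3 (beat 7) — escape tone.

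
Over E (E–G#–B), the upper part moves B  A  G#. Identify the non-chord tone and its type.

The harmony at that moment is E major triad (E, G#, B); A is not a chord tone.
It is approached by step down from B and left by step down to G#.
Step in, step out in the same direction — a passing tone.

A is a passing tone.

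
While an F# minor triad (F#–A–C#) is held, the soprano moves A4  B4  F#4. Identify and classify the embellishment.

The harmony at that moment is F# minor triad (F#, A, C#); B4 is not a chord tone.
It is approached by step up from A4 and left by leap down to F#4.
Step in, leap out — an escape tone.

B4 is an escape tone.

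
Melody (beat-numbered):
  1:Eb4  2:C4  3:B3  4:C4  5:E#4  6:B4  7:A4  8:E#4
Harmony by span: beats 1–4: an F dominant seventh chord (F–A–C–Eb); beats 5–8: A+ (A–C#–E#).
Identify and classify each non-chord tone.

B3 (beat 3) — neighbor tone; B4 (beat 6) — appoggiatura.

The harmony at that moment is F dominant seventh chord (F, A, C, Eb); B3 is not a chord tone.
It is approached by step down from C4 and left by step up to C4.
Step away and step back to the same note — a neighbor tone (lower neighbor).
The harmony at that moment is A augmented triad (A, C#, E#); B4 is not a chord tone.
It is approached by leap up from E#4 and left by step down to A4.
Leap in, step out — an appoggiatura.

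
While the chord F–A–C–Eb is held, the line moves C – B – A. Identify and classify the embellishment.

The harmony at that moment is F dominant seventh chord (F, A, C, Eb); B is not a chord tone.
It is approached by step down from C and left by step down to A.
Step in, step out in the same direction — a passing tone.

B is a passing tone.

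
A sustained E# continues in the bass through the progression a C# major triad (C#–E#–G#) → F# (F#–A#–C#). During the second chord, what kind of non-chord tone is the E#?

The harmony at that moment is F# major triad (F#, A#, C#); E# is not a chord tone.
It is held over (the same pitch as the preceding E#) and then sustained as the same pitch into the next harmony.
Sustained through a change of harmony — a pedal tone.

Pedal tone (pedal point).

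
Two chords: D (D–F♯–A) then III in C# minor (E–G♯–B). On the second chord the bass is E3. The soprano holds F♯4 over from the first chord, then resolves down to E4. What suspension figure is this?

9–8 suspension.

At the second chord the bass is E3. The suspended F♯4 lies a ninth above the bass; after resolving down by step to E4, the interval above the bass becomes an octave.
Suspension figures are named by those two intervals: 9–8.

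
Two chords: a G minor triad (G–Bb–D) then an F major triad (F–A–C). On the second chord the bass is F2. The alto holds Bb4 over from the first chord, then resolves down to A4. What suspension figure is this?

4–3 suspension.

At the second chord the bass is F2. The suspended Bb4 lies a fourth above the bass; after resolving down by step to A4, the interval above the bass becomes a third.
Suspension figures are named by those two intervals: 4–3.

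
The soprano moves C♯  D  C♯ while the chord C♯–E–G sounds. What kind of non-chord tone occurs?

The harmony at that moment is C♯ diminished triad (C♯, E, G); D is not a chord tone.
It is approached by step up from C♯ and left by step down to C♯.
Step away and step back to the same note — a neighbor tone (upper neighbor).

D is a neighbor tone.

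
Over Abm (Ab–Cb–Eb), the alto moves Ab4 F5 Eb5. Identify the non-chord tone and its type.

The harmony at that moment is Ab minor triad (Ab, Cb, Eb); F5 is not a chord tone.
It is approached by leap up from Ab4 and left by step down to Eb5.
Leap in, step out — an appoggiatura.

F5 is an appoggiatura.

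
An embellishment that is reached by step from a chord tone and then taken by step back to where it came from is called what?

Neighbor tone.

Approach: by step. Departure: by step in the opposite direction, back to the starting pitch.
Stepwise on both sides but reversing to return to the same chord tone — a neighbor tone. (Had it continued onward in the same direction it would be a passing tone instead.)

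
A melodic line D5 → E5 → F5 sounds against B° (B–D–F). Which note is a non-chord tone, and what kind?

The harmony at that moment is B diminished triad (B, D, F); E5 is not a chord tone.
It is approached by step up from D5 and left by step up to F5.
Step in, step out in the same direction — a passing tone.

E5 is a passing tone.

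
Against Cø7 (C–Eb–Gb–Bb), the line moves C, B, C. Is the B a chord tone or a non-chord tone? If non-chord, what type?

Non-chord tone — a neighbor tone.

The harmony at that moment is C half-diminished seventh chord (C, Eb, Gb, Bb); B is not a chord tone.
It is approached by step down from C and left by step up to C.
Step away and step back to the same note — a neighbor tone (lower neighbor).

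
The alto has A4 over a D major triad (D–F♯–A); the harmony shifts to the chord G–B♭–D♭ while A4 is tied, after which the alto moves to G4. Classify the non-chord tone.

A4 is a suspension.

The harmony at that moment is G diminished triad (G, B♭, D♭); A4 is not a chord tone.
It is held over (the same pitch as the preceding A4) and left by step down to G4.
Held over from the previous chord and resolving down by step — a suspension.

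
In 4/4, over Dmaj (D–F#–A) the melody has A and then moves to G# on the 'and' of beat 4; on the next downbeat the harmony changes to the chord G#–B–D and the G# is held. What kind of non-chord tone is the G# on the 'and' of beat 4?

Anticipation.

The harmony at that moment is D major triad (D, F#, A); G# is not a chord tone.
It is approached by step down from A and then sustained as the same pitch into the next harmony.
Arriving early and becoming a chord tone when the harmony changes — an anticipation.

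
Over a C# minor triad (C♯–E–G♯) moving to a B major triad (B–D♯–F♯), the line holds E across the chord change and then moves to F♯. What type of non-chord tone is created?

The harmony at that moment is B major triad (B, D♯, F♯); E is not a chord tone.
It is held over (the same pitch as the preceding E) and left by step up to F♯.
Held over from the previous chord and resolving up by step — a retardation.

E is a retardation.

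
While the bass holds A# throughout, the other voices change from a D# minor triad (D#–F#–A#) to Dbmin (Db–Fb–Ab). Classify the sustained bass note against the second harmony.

The harmony at that moment is Db minor triad (Db, Fb, Ab); A# is not a chord tone.
It is held over (the same pitch as the preceding A#) and then sustained as the same pitch into the next harmony.
Sustained through a change of harmony — a pedal tone.

Pedal tone (pedal point).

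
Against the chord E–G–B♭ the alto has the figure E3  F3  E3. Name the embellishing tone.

The harmony at that moment is E diminished triad (E, G, B♭); F3 is not a chord tone.
It is approached by step up from E3 and left by step down to E3.
Step away and step back to the same note — a neighbor tone (upper neighbor).

F3 is a neighbor tone.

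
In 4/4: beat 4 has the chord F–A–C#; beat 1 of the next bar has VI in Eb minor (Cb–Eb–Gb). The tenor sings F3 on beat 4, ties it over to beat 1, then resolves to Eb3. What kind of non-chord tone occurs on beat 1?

Suspension.

The harmony at that moment is Cb major triad (Cb, Eb, Gb); F3 is not a chord tone.
It is held over (the same pitch as the preceding F3) and left by step down to Eb3.
Held over from the previous chord and resolving down by step — a suspension.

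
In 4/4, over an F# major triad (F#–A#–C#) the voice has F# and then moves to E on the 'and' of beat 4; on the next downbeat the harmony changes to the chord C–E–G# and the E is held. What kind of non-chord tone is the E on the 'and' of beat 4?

The harmony at that moment is F# major triad (F#, A#, C#); E is not a chord tone.
It is approached by step down from F# and then sustained as the same pitch into the next harmony.
Arriving early and becoming a chord tone when the harmony changes — an anticipation.

Anticipation.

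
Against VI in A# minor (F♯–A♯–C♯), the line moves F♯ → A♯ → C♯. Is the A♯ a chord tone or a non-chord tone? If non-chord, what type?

F# major triad contains F♯, A♯, C♯; A♯ is the third, so it is a chord tone.

Chord tone (the third of F# major triad).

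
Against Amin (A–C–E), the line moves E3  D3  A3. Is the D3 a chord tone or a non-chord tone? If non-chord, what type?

Non-chord tone — an escape tone.

The harmony at that moment is A minor triad (A, C, E); D3 is not a chord tone.
It is approached by step down from E3 and left by leap up to A3.
Step in, leap out — an escape tone.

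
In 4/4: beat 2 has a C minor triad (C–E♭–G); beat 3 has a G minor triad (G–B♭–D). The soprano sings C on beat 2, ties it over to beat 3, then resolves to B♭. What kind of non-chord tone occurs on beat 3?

The harmony at that moment is G minor triad (G, B♭, D); C is not a chord tone.
It is held over (the same pitch as the preceding C) and left by step down to B♭.
Held over from the previous chord and resolving down by step — a suspension.

Suspension.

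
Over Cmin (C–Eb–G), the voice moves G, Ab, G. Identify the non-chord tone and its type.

Ab is a neighbor tone.

The harmony at that moment is C minor triad (C, Eb, G); Ab is not a chord tone.
It is approached by step up from G and left by step down to G.
Step away and step back to the same note — a neighbor tone (upper neighbor).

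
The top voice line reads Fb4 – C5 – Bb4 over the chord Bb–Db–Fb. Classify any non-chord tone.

The harmony at that moment is Bb diminished triad (Bb, Db, Fb); C5 is not a chord tone.
It is approached by leap up from Fb4 and left by step down to Bb4.
Leap in, step out — an appoggiatura.

C5 is an appoggiatura.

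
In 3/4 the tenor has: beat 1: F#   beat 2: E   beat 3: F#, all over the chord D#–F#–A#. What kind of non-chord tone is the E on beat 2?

Lower neighbor tone.

The harmony at that moment is D# minor triad (D#, F#, A#); E is not a chord tone.
It is approached by step down from F# and left by step up to F#.
Step away and step back to the same note — a neighbor tone (lower neighbor).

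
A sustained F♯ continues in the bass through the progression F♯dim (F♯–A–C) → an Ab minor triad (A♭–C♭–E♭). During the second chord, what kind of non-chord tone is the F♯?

Pedal tone (pedal point).

The harmony at that moment is A♭ minor triad (A♭, C♭, E♭); F♯ is not a chord tone.
It is held over (the same pitch as the preceding F♯) and then sustained as the same pitch into the next harmony.
Sustained through a change of harmony — a pedal tone.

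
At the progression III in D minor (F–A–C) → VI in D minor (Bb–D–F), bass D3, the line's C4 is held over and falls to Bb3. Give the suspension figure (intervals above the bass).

At the second chord the bass is D3. The suspended C4 lies a seventh above the bass; after resolving down by step to Bb3, the interval above the bass becomes a sixth.
Suspension figures are named by those two intervals: 7–6.

7–6 suspension.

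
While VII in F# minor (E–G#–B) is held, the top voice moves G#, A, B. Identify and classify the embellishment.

A is a passing tone.

The harmony at that moment is E major triad (E, G#, B); A is not a chord tone.
It is approached by step up from G# and left by step up to B.
Step in, step out in the same direction — a passing tone.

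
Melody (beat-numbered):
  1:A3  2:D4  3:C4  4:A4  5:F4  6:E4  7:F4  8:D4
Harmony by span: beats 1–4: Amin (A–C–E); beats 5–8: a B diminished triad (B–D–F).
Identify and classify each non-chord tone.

The harmony at that moment is A minor triad (A, C, E); D4 is not a chord tone.
It is approached by leap up from A3 and left by step down to C4.
Leap in, step out — an appoggiatura.
The harmony at that moment is B diminished triad (B, D, F); E4 is not a chord tone.
It is approached by step down from F4 and left by step up to F4.
Step away and step back to the same note — a neighbor tone (lower neighbor).

D4 (beat 2) — appoggiatura; E4 (beat 6) — neighbor tone.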